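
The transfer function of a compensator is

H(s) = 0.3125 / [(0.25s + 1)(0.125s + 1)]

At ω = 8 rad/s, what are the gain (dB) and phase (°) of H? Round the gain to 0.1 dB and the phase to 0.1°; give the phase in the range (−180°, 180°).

At ω = 8 rad/s:
pole (1 + j8·0.25) = 1 + j2 → |·| ≈ 2.2361, ∠ ≈ 63.43°
pole (1 + j8·0.125) = 1 + j1 → |·| ≈ 1.4142, ∠ ≈ 45.00°
|H| = 0.3125 · 1 / (2.2361 · 1.4142) ≈ 0.098821
Gain = 20 log₁₀(0.098821) ≈ -20.10 dB
∠H = (0°) − (63.43° + 45.00°) = -108.43°

-20.1 dB, -108.4°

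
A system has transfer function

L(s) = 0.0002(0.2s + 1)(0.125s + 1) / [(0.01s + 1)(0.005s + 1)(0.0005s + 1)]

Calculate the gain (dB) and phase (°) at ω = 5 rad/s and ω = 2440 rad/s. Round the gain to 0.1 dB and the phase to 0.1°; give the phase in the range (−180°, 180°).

At ω = 5 rad/s:
zero (1 + j5·0.2) = 1 + j1 → |·| ≈ 1.4142, ∠ ≈ 45.00°
zero (1 + j5·0.125) = 1 + j0.625 → |·| ≈ 1.1792, ∠ ≈ 32.01°
pole (1 + j5·0.01) = 1 + j0.05 → |·| ≈ 1.0012, ∠ ≈ 2.86°
pole (1 + j5·0.005) = 1 + j0.025 → |·| ≈ 1.0003, ∠ ≈ 1.43°
pole (1 + j5·0.0005) = 1 + j0.0025 → |·| ≈ 1, ∠ ≈ 0.14°
|L| = 0.0002 · 1.4142 · 1.1792 / (1.0012 · 1.0003 · 1) ≈ 0.00033303
Gain = 20 log₁₀(0.00033303) ≈ -69.55 dB
∠L = (45.00° + 32.01°) − (2.86° + 1.43° + 0.14°) = 72.58°

At ω = 2440 rad/s:
zero (1 + j2440·0.2) = 1 + j488 → |·| ≈ 488, ∠ ≈ 89.88°
zero (1 + j2440·0.125) = 1 + j305 → |·| ≈ 305, ∠ ≈ 89.81°
pole (1 + j2440·0.01) = 1 + j24.4 → |·| ≈ 24.42, ∠ ≈ 87.65°
pole (1 + j2440·0.005) = 1 + j12.2 → |·| ≈ 12.241, ∠ ≈ 85.31°
pole (1 + j2440·0.0005) = 1 + j1.22 → |·| ≈ 1.5775, ∠ ≈ 50.66°
|L| = 0.0002 · 488 · 305 / (24.42 · 12.241 · 1.5775) ≈ 0.063127
Gain = 20 log₁₀(0.063127) ≈ -24.00 dB
∠L = (89.88° + 89.81°) − (87.65° + 85.31° + 50.66°) = -43.93°

ω = 5: -69.6 dB, 72.6°; ω = 2440: -24.0 dB, -43.9°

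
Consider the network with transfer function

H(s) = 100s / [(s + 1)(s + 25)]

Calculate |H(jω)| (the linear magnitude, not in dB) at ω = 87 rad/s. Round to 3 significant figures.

At s = jω = j87:
zero at origin: s = j87 → |·| = 87, ∠ = 90.00°
pole (s+1): 1 + j87 → |·| = √(1²+87²) = √7570 ≈ 87.006, ∠ = arctan(87/1) ≈ 89.34°
pole (s+25): 25 + j87 → |·| = √(25²+87²) = √8194 ≈ 90.521, ∠ = arctan(87/25) ≈ 73.97°
|H| = 100 · 87 / 7875.9 ≈ 1.1046

1.10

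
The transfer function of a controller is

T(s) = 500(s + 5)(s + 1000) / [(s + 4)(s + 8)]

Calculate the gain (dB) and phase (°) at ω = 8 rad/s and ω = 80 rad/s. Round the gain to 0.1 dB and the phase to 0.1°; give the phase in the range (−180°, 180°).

ω = 8: 93.4 dB, -50.0°; ω = 80: 75.9 dB, -80.4°

At s = jω = j8:
zero (s+5): 5 + j8 → |·| = √(5²+8²) = √89 ≈ 9.434, ∠ = arctan(8/5) ≈ 57.99°
zero (s+1000): 1000 + j8 → |·| = √(1000²+8²) = √1000064 ≈ 1000, ∠ = arctan(8/1000) ≈ 0.46°
pole (s+4): 4 + j8 → |·| = √(4²+8²) = √80 ≈ 8.9443, ∠ = arctan(8/4) ≈ 63.43°
pole (s+8): 8 + j8 → |·| = √(8²+8²) = √128 ≈ 11.314, ∠ = arctan(8/8) ≈ 45.00°
|T| = 500 · 9434 / 101.2 ≈ 46611
Gain = 20 log₁₀(46611) ≈ 93.37 dB
∠T = 58.45° − 108.43° = -49.98°

At s = jω = j80:
zero (s+5): 5 + j80 → |·| = √(5²+80²) = √6425 ≈ 80.156, ∠ = arctan(80/5) ≈ 86.42°
zero (s+1000): 1000 + j80 → |·| = √(1000²+80²) = √1006400 ≈ 1003.2, ∠ = arctan(80/1000) ≈ 4.57°
pole (s+4): 4 + j80 → |·| = √(4²+80²) = √6416 ≈ 80.1, ∠ = arctan(80/4) ≈ 87.14°
pole (s+8): 8 + j80 → |·| = √(8²+80²) = √6464 ≈ 80.399, ∠ = arctan(80/8) ≈ 84.29°
|T| = 500 · 80412 / 6440 ≈ 6243.2
Gain = 20 log₁₀(6243.2) ≈ 75.91 dB
∠T = 90.99° − 171.43° = -80.44°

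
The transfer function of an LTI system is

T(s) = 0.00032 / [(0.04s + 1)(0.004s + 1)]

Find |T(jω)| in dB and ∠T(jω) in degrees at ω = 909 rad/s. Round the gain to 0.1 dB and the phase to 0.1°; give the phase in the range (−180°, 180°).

-112.6 dB, -163.0°

At ω = 909 rad/s:
pole (1 + j909·0.04) = 1 + j36.36 → |·| ≈ 36.374, ∠ ≈ 88.42°
pole (1 + j909·0.004) = 1 + j3.636 → |·| ≈ 3.771, ∠ ≈ 74.62°
|T| = 0.00032 · 1 / (36.374 · 3.771) ≈ 2.3329e-06
Gain = 20 log₁₀(2.3329e-06) ≈ -112.64 dB
∠T = (0°) − (88.42° + 74.62°) = -163.04°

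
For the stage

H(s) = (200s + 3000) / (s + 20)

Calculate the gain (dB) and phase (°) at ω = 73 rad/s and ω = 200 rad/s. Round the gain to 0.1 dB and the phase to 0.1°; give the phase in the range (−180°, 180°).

Substitute s = j73:
Numerator: 200(j73) + 3000 = 3000 + j14600
Denominator: (j73) + 20 = 20 + j73
|N| = √(3000² + 14600²) ≈ 14905, ∠N ≈ 78.39°
|D| = √(20² + 73²) ≈ 75.69, ∠D ≈ 74.68°
|H| = 14905 / 75.69 ≈ 196.92
Gain = 20 log₁₀(196.92) ≈ 45.89 dB
∠H = 78.39° − 74.68° = 3.71°

Substitute s = j200:
Numerator: 200(j200) + 3000 = 3000 + j40000
Denominator: (j200) + 20 = 20 + j200
|N| = √(3000² + 40000²) ≈ 40112, ∠N ≈ 85.71°
|D| = √(20² + 200²) ≈ 201, ∠D ≈ 84.29°
|H| = 40112 / 201 ≈ 199.56
Gain = 20 log₁₀(199.56) ≈ 46.00 dB
∠H = 85.71° − 84.29° = 1.42°

ω = 73: 45.9 dB, 3.7°; ω = 200: 46.0 dB, 1.4°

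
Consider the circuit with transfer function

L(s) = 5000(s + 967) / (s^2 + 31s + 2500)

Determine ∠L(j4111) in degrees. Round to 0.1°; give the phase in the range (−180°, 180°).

-102.8°

At s = jω = j4111:
zero (s+967): 967 + j4111 → |·| = √(967²+4111²) = √17835410 ≈ 4223.2, ∠ = arctan(4111/967) ≈ 76.76°
quadratic: (j4111)² + 31·j4111 + 2500 = -16897821 + j127441 → |·| ≈ 1.6898e+07, ∠ ≈ 179.57°
∠L = 76.76° − 179.57° = -102.81°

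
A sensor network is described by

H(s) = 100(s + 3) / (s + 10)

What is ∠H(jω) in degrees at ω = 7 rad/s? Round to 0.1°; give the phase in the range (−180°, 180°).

At s = jω = j7:
zero (s+3): 3 + j7 → |·| = √(3²+7²) = √58 ≈ 7.6158, ∠ = arctan(7/3) ≈ 66.80°
pole (s+10): 10 + j7 → |·| = √(10²+7²) = √149 ≈ 12.207, ∠ = arctan(7/10) ≈ 34.99°
∠H = 66.80° − 34.99° = 31.81°

31.8°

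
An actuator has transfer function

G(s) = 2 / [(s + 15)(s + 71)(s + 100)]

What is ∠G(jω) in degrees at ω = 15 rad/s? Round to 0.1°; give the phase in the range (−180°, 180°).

-65.5°

At s = jω = j15:
pole (s+15): 15 + j15 → |·| = √(15²+15²) = √450 ≈ 21.213, ∠ = arctan(15/15) ≈ 45.00°
pole (s+71): 71 + j15 → |·| = √(71²+15²) = √5266 ≈ 72.567, ∠ = arctan(15/71) ≈ 11.93°
pole (s+100): 100 + j15 → |·| = √(100²+15²) = √10225 ≈ 101.12, ∠ = arctan(15/100) ≈ 8.53°
∠G = 0.00° − 65.46° = -65.46°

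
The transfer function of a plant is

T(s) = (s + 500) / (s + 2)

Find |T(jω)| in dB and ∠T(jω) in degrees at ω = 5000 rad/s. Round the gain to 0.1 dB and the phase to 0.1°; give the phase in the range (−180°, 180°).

0.0 dB, -5.7°

At s = jω = j5000:
zero (s+500): 500 + j5000 → |·| = √(500²+5000²) = √25250000 ≈ 5024.9, ∠ = arctan(5000/500) ≈ 84.29°
pole (s+2): 2 + j5000 → |·| = √(2²+5000²) = √25000004 ≈ 5000, ∠ = arctan(5000/2) ≈ 89.98°
|T| = 1 · 5024.9 / 5000 ≈ 1.005
Gain = 20 log₁₀(1.005) ≈ 0.04 dB
∠T = 84.29° − 89.98° = -5.69°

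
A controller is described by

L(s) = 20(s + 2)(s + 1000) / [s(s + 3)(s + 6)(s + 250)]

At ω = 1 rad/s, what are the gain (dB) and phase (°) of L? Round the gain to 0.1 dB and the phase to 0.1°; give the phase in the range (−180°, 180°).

19.4 dB, -91.5°

At s = jω = j1:
zero (s+2): 2 + j1 → |·| = √(2²+1²) = √5 ≈ 2.2361, ∠ = arctan(1/2) ≈ 26.57°
zero (s+1000): 1000 + j1 → |·| = √(1000²+1²) = √1000001 ≈ 1000, ∠ = arctan(1/1000) ≈ 0.06°
pole (s+3): 3 + j1 → |·| = √(3²+1²) = √10 ≈ 3.1623, ∠ = arctan(1/3) ≈ 18.43°
pole (s+6): 6 + j1 → |·| = √(6²+1²) = √37 ≈ 6.0828, ∠ = arctan(1/6) ≈ 9.46°
pole (s+250): 250 + j1 → |·| = √(250²+1²) = √62501 ≈ 250, ∠ = arctan(1/250) ≈ 0.23°
pole at origin: |s| = 1, ∠ = 90.00° (in denominator)
|L| = 20 · 2236.1 / 4808.9 ≈ 9.2998
Gain = 20 log₁₀(9.2998) ≈ 19.37 dB
∠L = 26.63° − 118.12° = -91.49°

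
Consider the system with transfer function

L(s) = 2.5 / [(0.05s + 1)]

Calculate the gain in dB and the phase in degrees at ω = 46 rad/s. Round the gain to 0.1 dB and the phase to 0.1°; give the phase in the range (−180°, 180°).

-0.0 dB, -66.5°

At ω = 46 rad/s:
pole (1 + j46·0.05) = 1 + j2.3 → |·| ≈ 2.508, ∠ ≈ 66.50°
|L| = 2.5 · 1 / (2.508) ≈ 0.99681
Gain = 20 log₁₀(0.99681) ≈ -0.03 dB
∠L = (0°) − (66.50°) = -66.50°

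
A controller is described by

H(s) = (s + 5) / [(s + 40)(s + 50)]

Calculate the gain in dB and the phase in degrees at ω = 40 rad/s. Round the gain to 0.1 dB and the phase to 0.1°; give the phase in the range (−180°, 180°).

At s = jω = j40:
zero (s+5): 5 + j40 → |·| = √(5²+40²) = √1625 ≈ 40.311, ∠ = arctan(40/5) ≈ 82.87°
pole (s+40): 40 + j40 → |·| = √(40²+40²) = √3200 ≈ 56.569, ∠ = arctan(40/40) ≈ 45.00°
pole (s+50): 50 + j40 → |·| = √(50²+40²) = √4100 ≈ 64.031, ∠ = arctan(40/50) ≈ 38.66°
|H| = 1 · 40.311 / 3622.2 ≈ 0.011129
Gain = 20 log₁₀(0.011129) ≈ -39.07 dB
∠H = 82.87° − 83.66° = -0.79°

-39.1 dB, -0.8°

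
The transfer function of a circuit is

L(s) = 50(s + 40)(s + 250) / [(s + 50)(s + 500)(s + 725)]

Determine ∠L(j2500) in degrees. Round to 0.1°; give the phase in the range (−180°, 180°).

-68.0°

At s = jω = j2500:
zero (s+40): 40 + j2500 → |·| = √(40²+2500²) = √6251600 ≈ 2500.3, ∠ = arctan(2500/40) ≈ 89.08°
zero (s+250): 250 + j2500 → |·| = √(250²+2500²) = √6312500 ≈ 2512.5, ∠ = arctan(2500/250) ≈ 84.29°
pole (s+50): 50 + j2500 → |·| = √(50²+2500²) = √6252500 ≈ 2500.5, ∠ = arctan(2500/50) ≈ 88.85°
pole (s+500): 500 + j2500 → |·| = √(500²+2500²) = √6500000 ≈ 2549.5, ∠ = arctan(2500/500) ≈ 78.69°
pole (s+725): 725 + j2500 → |·| = √(725²+2500²) = √6775625 ≈ 2603, ∠ = arctan(2500/725) ≈ 73.83°
∠L = 173.37° − 241.37° = -68.00°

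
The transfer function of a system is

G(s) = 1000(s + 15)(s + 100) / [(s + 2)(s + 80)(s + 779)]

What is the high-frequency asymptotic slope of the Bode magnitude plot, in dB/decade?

Each pole contributes −20 dB/decade at high frequency; each zero contributes +20 dB/decade.
Net: 2 zero(s) − 3 pole(s) → -20 dB/decade.

-20 dB/decade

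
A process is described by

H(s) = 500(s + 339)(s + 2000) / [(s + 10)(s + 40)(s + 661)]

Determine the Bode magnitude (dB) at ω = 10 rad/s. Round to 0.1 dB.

At s = jω = j10:
zero (s+339): 339 + j10 → |·| = √(339²+10²) = √115021 ≈ 339.15, ∠ = arctan(10/339) ≈ 1.69°
zero (s+2000): 2000 + j10 → |·| = √(2000²+10²) = √4000100 ≈ 2000, ∠ = arctan(10/2000) ≈ 0.29°
pole (s+10): 10 + j10 → |·| = √(10²+10²) = √200 ≈ 14.142, ∠ = arctan(10/10) ≈ 45.00°
pole (s+40): 40 + j10 → |·| = √(40²+10²) = √1700 ≈ 41.231, ∠ = arctan(10/40) ≈ 14.04°
pole (s+661): 661 + j10 → |·| = √(661²+10²) = √437021 ≈ 661.08, ∠ = arctan(10/661) ≈ 0.87°
|H| = 500 · 6.783e+05 / 3.8547e+05 ≈ 879.84
Gain = 20 log₁₀(879.84) ≈ 58.89 dB

58.9 dB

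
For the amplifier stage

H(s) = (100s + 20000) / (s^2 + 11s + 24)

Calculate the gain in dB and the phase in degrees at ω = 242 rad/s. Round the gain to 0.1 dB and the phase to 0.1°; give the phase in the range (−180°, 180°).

-5.4 dB, -127.0°

Substitute s = j242:
Numerator: 100(j242) + 20000 = 20000 + j24200
Denominator: (j242)^2 + 11(j242) + 24 = -58540 + j2662
|N| = √(20000² + 24200²) ≈ 31395, ∠N ≈ 50.43°
|D| = √(58540² + 2662²) ≈ 58600, ∠D ≈ 177.40°
|H| = 31395 / 58600 ≈ 0.53575
Gain = 20 log₁₀(0.53575) ≈ -5.42 dB
∠H = 50.43° − 177.40° = -126.97°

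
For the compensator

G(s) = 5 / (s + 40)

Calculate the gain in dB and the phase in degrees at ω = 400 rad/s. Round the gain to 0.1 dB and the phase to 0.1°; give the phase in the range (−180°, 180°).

Substitute s = j400:
Numerator: 5 = 5 + j0
Denominator: (j400) + 40 = 40 + j400
|N| = √(5² + 0²) ≈ 5, ∠N ≈ 0.00°
|D| = √(40² + 400²) ≈ 402, ∠D ≈ 84.29°
|G| = 5 / 402 ≈ 0.012438
Gain = 20 log₁₀(0.012438) ≈ -38.10 dB
∠G = 0.00° − 84.29° = -84.29°

-38.1 dB, -84.3°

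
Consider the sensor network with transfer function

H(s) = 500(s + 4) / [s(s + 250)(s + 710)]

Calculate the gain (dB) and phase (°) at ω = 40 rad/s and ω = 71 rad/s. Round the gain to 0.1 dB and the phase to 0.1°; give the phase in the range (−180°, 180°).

At s = jω = j40:
zero (s+4): 4 + j40 → |·| = √(4²+40²) = √1616 ≈ 40.2, ∠ = arctan(40/4) ≈ 84.29°
pole (s+250): 250 + j40 → |·| = √(250²+40²) = √64100 ≈ 253.18, ∠ = arctan(40/250) ≈ 9.09°
pole (s+710): 710 + j40 → |·| = √(710²+40²) = √505700 ≈ 711.13, ∠ = arctan(40/710) ≈ 3.22°
pole at origin: |s| = 40, ∠ = 90.00° (in denominator)
|H| = 500 · 40.2 / 7.2018e+06 ≈ 0.002791
Gain = 20 log₁₀(0.002791) ≈ -51.08 dB
∠H = 84.29° − 102.31° = -18.02°

At s = jω = j71:
zero (s+4): 4 + j71 → |·| = √(4²+71²) = √5057 ≈ 71.113, ∠ = arctan(71/4) ≈ 86.78°
pole (s+250): 250 + j71 → |·| = √(250²+71²) = √67541 ≈ 259.89, ∠ = arctan(71/250) ≈ 15.85°
pole (s+710): 710 + j71 → |·| = √(710²+71²) = √509141 ≈ 713.54, ∠ = arctan(71/710) ≈ 5.71°
pole at origin: |s| = 71, ∠ = 90.00° (in denominator)
|H| = 500 · 71.113 / 1.3166e+07 ≈ 0.0027006
Gain = 20 log₁₀(0.0027006) ≈ -51.37 dB
∠H = 86.78° − 111.56° = -24.78°

ω = 40: -51.1 dB, -18.0°; ω = 71: -51.4 dB, -24.8°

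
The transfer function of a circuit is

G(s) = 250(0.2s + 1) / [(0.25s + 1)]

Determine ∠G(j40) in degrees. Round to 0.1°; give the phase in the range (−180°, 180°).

At ω = 40 rad/s:
zero (1 + j40·0.2) = 1 + j8 → |·| ≈ 8.0623, ∠ ≈ 82.87°
pole (1 + j40·0.25) = 1 + j10 → |·| ≈ 10.05, ∠ ≈ 84.29°
∠G = (82.87°) − (84.29°) = -1.42°

-1.4°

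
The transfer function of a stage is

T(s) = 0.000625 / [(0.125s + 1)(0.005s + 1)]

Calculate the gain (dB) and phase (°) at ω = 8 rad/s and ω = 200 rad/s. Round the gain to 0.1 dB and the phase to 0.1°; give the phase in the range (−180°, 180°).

At ω = 8 rad/s:
pole (1 + j8·0.125) = 1 + j1 → |·| ≈ 1.4142, ∠ ≈ 45.00°
pole (1 + j8·0.005) = 1 + j0.04 → |·| ≈ 1.0008, ∠ ≈ 2.29°
|T| = 0.000625 · 1 / (1.4142 · 1.0008) ≈ 0.00044159
Gain = 20 log₁₀(0.00044159) ≈ -67.10 dB
∠T = (0°) − (45.00° + 2.29°) = -47.29°

At ω = 200 rad/s:
pole (1 + j200·0.125) = 1 + j25 → |·| ≈ 25.02, ∠ ≈ 87.71°
pole (1 + j200·0.005) = 1 + j1 → |·| ≈ 1.4142, ∠ ≈ 45.00°
|T| = 0.000625 · 1 / (25.02 · 1.4142) ≈ 1.7664e-05
Gain = 20 log₁₀(1.7664e-05) ≈ -95.06 dB
∠T = (0°) − (87.71° + 45.00°) = -132.71°

ω = 8: -67.1 dB, -47.3°; ω = 200: -95.1 dB, -132.7°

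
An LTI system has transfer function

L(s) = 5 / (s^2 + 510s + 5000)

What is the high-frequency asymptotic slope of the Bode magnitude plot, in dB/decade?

-40 dB/decade

Each pole contributes −20 dB/decade at high frequency; each zero contributes +20 dB/decade.
Net: 0 zero(s) − 2 pole(s) → -40 dB/decade.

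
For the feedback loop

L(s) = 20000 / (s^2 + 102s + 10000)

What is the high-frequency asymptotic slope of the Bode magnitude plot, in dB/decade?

-40 dB/decade

Each pole contributes −20 dB/decade at high frequency; each zero contributes +20 dB/decade.
Net: 0 zero(s) − 2 pole(s) → -40 dB/decade.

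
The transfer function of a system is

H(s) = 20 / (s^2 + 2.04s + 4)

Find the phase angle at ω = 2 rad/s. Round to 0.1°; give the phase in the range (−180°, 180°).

At s = jω = j2:
quadratic: (j2)² + 2.04·j2 + 4 = 0 + j4.08 → |·| ≈ 4.08, ∠ ≈ 90.00°
∠H = 0.00° − 90.00° = -90.00°

-90.0°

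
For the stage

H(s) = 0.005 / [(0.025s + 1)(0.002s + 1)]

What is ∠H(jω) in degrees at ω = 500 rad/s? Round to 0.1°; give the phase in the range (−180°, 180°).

At ω = 500 rad/s:
pole (1 + j500·0.025) = 1 + j12.5 → |·| ≈ 12.54, ∠ ≈ 85.43°
pole (1 + j500·0.002) = 1 + j1 → |·| ≈ 1.4142, ∠ ≈ 45.00°
∠H = (0°) − (85.43° + 45.00°) = -130.43°

-130.4°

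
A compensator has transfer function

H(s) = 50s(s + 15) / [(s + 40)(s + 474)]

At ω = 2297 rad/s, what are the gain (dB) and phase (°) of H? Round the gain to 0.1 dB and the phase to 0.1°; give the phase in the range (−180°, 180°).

At s = jω = j2297:
zero (s+15): 15 + j2297 → |·| = √(15²+2297²) = √5276434 ≈ 2297, ∠ = arctan(2297/15) ≈ 89.63°
zero at origin: s = j2297 → |·| = 2297, ∠ = 90.00°
pole (s+40): 40 + j2297 → |·| = √(40²+2297²) = √5277809 ≈ 2297.3, ∠ = arctan(2297/40) ≈ 89.00°
pole (s+474): 474 + j2297 → |·| = √(474²+2297²) = √5500885 ≈ 2345.4, ∠ = arctan(2297/474) ≈ 78.34°
|H| = 50 · 5.2762e+06 / 5.3881e+06 ≈ 48.962
Gain = 20 log₁₀(48.962) ≈ 33.80 dB
∠H = 179.63° − 167.34° = 12.29°

33.8 dB, 12.3°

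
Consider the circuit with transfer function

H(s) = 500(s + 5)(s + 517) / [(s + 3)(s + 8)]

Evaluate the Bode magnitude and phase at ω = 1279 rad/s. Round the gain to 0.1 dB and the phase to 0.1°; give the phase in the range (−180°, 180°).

54.6 dB, -21.7°

At s = jω = j1279:
zero (s+5): 5 + j1279 → |·| = √(5²+1279²) = √1635866 ≈ 1279, ∠ = arctan(1279/5) ≈ 89.78°
zero (s+517): 517 + j1279 → |·| = √(517²+1279²) = √1903130 ≈ 1379.5, ∠ = arctan(1279/517) ≈ 67.99°
pole (s+3): 3 + j1279 → |·| = √(3²+1279²) = √1635850 ≈ 1279, ∠ = arctan(1279/3) ≈ 89.87°
pole (s+8): 8 + j1279 → |·| = √(8²+1279²) = √1635905 ≈ 1279, ∠ = arctan(1279/8) ≈ 89.64°
|H| = 500 · 1.7644e+06 / 1.6358e+06 ≈ 539.31
Gain = 20 log₁₀(539.31) ≈ 54.64 dB
∠H = 157.77° − 179.51° = -21.74°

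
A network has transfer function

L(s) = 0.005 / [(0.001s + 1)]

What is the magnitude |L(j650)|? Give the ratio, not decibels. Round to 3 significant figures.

0.00419

At ω = 650 rad/s:
pole (1 + j650·0.001) = 1 + j0.65 → |·| ≈ 1.1927, ∠ ≈ 33.02°
|L| = 0.005 · 1 / (1.1927) ≈ 0.0041922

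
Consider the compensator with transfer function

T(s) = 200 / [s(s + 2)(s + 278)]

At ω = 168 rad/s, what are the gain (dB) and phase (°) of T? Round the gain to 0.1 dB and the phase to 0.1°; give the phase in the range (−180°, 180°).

-93.2 dB, 149.5°

At s = jω = j168:
pole (s+2): 2 + j168 → |·| = √(2²+168²) = √28228 ≈ 168.01, ∠ = arctan(168/2) ≈ 89.32°
pole (s+278): 278 + j168 → |·| = √(278²+168²) = √105508 ≈ 324.82, ∠ = arctan(168/278) ≈ 31.15°
pole at origin: |s| = 168, ∠ = 90.00° (in denominator)
|T| = 200 / 9.1683e+06 ≈ 2.1814e-05
Gain = 20 log₁₀(2.1814e-05) ≈ -93.23 dB
∠T = 0.00° − 210.47° = -210.47° ≡ 149.53° (principal value)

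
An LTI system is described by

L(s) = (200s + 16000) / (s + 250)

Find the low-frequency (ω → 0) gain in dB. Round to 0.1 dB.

36.1 dB

L(0) = 16000 / 250 = 64
20 log₁₀(64) ≈ 36.12 dB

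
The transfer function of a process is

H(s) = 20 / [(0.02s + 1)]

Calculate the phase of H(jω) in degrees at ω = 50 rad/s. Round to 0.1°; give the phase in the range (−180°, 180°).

At ω = 50 rad/s:
pole (1 + j50·0.02) = 1 + j1 → |·| ≈ 1.4142, ∠ ≈ 45.00°
∠H = (0°) − (45.00°) = -45.00°

-45.0°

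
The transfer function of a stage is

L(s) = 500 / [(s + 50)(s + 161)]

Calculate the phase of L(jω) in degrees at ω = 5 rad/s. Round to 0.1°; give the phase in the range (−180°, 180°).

-7.5°

At s = jω = j5:
pole (s+50): 50 + j5 → |·| = √(50²+5²) = √2525 ≈ 50.249, ∠ = arctan(5/50) ≈ 5.71°
pole (s+161): 161 + j5 → |·| = √(161²+5²) = √25946 ≈ 161.08, ∠ = arctan(5/161) ≈ 1.78°
∠L = 0.00° − 7.49° = -7.49°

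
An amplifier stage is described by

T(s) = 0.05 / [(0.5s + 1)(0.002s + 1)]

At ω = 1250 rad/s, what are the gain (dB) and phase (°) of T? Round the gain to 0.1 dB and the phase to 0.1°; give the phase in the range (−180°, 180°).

At ω = 1250 rad/s:
pole (1 + j1250·0.5) = 1 + j625 → |·| ≈ 625, ∠ ≈ 89.91°
pole (1 + j1250·0.002) = 1 + j2.5 → |·| ≈ 2.6926, ∠ ≈ 68.20°
|T| = 0.05 · 1 / (625 · 2.6926) ≈ 2.9711e-05
Gain = 20 log₁₀(2.9711e-05) ≈ -90.54 dB
∠T = (0°) − (89.91° + 68.20°) = -158.11°

-90.5 dB, -158.1°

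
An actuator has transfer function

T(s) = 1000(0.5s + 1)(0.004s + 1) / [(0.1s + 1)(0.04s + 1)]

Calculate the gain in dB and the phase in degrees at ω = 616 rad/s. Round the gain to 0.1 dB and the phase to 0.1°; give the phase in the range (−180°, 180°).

54.6 dB, -19.0°

At ω = 616 rad/s:
zero (1 + j616·0.5) = 1 + j308 → |·| ≈ 308, ∠ ≈ 89.81°
zero (1 + j616·0.004) = 1 + j2.464 → |·| ≈ 2.6592, ∠ ≈ 67.91°
pole (1 + j616·0.1) = 1 + j61.6 → |·| ≈ 61.608, ∠ ≈ 89.07°
pole (1 + j616·0.04) = 1 + j24.64 → |·| ≈ 24.66, ∠ ≈ 87.68°
|T| = 1000 · 308 · 2.6592 / (61.608 · 24.66) ≈ 539.1
Gain = 20 log₁₀(539.1) ≈ 54.63 dB
∠T = (89.81° + 67.91°) − (89.07° + 87.68°) = -19.03°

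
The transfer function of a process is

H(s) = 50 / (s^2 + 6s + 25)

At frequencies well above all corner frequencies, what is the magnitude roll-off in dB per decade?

Each pole contributes −20 dB/decade at high frequency; each zero contributes +20 dB/decade.
Net: 0 zero(s) − 2 pole(s) → -40 dB/decade.

-40 dB/decade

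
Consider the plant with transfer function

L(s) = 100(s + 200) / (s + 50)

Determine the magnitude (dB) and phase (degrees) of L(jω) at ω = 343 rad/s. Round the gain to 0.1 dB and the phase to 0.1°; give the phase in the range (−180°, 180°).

At s = jω = j343:
zero (s+200): 200 + j343 → |·| = √(200²+343²) = √157649 ≈ 397.05, ∠ = arctan(343/200) ≈ 59.75°
pole (s+50): 50 + j343 → |·| = √(50²+343²) = √120149 ≈ 346.63, ∠ = arctan(343/50) ≈ 81.71°
|L| = 100 · 397.05 / 346.63 ≈ 114.55
Gain = 20 log₁₀(114.55) ≈ 41.18 dB
∠L = 59.75° − 81.71° = -21.96°

41.2 dB, -22.0°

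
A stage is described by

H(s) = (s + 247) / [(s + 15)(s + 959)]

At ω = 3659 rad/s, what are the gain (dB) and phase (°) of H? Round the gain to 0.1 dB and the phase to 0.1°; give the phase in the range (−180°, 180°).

-71.5 dB, -78.9°

At s = jω = j3659:
zero (s+247): 247 + j3659 → |·| = √(247²+3659²) = √13449290 ≈ 3667.3, ∠ = arctan(3659/247) ≈ 86.14°
pole (s+15): 15 + j3659 → |·| = √(15²+3659²) = √13388506 ≈ 3659, ∠ = arctan(3659/15) ≈ 89.77°
pole (s+959): 959 + j3659 → |·| = √(959²+3659²) = √14307962 ≈ 3782.6, ∠ = arctan(3659/959) ≈ 75.31°
|H| = 1 · 3667.3 / 1.3841e+07 ≈ 0.00026496
Gain = 20 log₁₀(0.00026496) ≈ -71.54 dB
∠H = 86.14° − 165.08° = -78.94°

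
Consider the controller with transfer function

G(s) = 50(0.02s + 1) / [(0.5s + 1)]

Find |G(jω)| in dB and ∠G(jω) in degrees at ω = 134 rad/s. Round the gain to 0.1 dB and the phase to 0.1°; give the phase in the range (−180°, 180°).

6.6 dB, -19.6°

At ω = 134 rad/s:
zero (1 + j134·0.02) = 1 + j2.68 → |·| ≈ 2.8605, ∠ ≈ 69.54°
pole (1 + j134·0.5) = 1 + j67 → |·| ≈ 67.007, ∠ ≈ 89.14°
|G| = 50 · 2.8605 / (67.007) ≈ 2.1345
Gain = 20 log₁₀(2.1345) ≈ 6.59 dB
∠G = (69.54°) − (89.14°) = -19.60°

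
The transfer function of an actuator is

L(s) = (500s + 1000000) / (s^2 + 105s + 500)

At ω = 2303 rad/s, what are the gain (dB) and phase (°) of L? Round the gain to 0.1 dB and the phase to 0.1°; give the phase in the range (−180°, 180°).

Substitute s = j2303:
Numerator: 500(j2303) + 1000000 = 1000000 + j1151500
Denominator: (j2303)^2 + 105(j2303) + 500 = -5303309 + j241815
|N| = √(1000000² + 1151500²) ≈ 1.5251e+06, ∠N ≈ 49.03°
|D| = √(5303309² + 241815²) ≈ 5.3088e+06, ∠D ≈ 177.39°
|L| = 1.5251e+06 / 5.3088e+06 ≈ 0.28728
Gain = 20 log₁₀(0.28728) ≈ -10.83 dB
∠L = 49.03° − 177.39° = -128.36°

-10.8 dB, -128.4°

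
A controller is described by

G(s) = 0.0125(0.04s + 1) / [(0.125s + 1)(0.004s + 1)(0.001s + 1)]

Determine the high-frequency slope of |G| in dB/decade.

Each pole contributes −20 dB/decade at high frequency; each zero contributes +20 dB/decade.
Net: 1 zero(s) − 3 pole(s) → -40 dB/decade.

-40 dB/decade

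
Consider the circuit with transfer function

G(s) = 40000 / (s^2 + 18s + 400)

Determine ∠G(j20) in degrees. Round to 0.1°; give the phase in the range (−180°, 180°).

-90.0°

At s = jω = j20:
quadratic: (j20)² + 18·j20 + 400 = 0 + j360 → |·| ≈ 360, ∠ ≈ 90.00°
∠G = 0.00° − 90.00° = -90.00°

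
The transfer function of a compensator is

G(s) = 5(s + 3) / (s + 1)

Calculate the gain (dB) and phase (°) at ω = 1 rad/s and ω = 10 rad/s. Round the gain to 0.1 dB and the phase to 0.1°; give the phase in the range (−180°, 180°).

At s = jω = j1:
zero (s+3): 3 + j1 → |·| = √(3²+1²) = √10 ≈ 3.1623, ∠ = arctan(1/3) ≈ 18.43°
pole (s+1): 1 + j1 → |·| = √(1²+1²) = √2 ≈ 1.4142, ∠ = arctan(1/1) ≈ 45.00°
|G| = 5 · 3.1623 / 1.4142 ≈ 11.181
Gain = 20 log₁₀(11.181) ≈ 20.97 dB
∠G = 18.43° − 45.00° = -26.57°

At s = jω = j10:
zero (s+3): 3 + j10 → |·| = √(3²+10²) = √109 ≈ 10.44, ∠ = arctan(10/3) ≈ 73.30°
pole (s+1): 1 + j10 → |·| = √(1²+10²) = √101 ≈ 10.05, ∠ = arctan(10/1) ≈ 84.29°
|G| = 5 · 10.44 / 10.05 ≈ 5.194
Gain = 20 log₁₀(5.194) ≈ 14.31 dB
∠G = 73.30° − 84.29° = -10.99°

ω = 1: 21.0 dB, -26.6°; ω = 10: 14.3 dB, -11.0°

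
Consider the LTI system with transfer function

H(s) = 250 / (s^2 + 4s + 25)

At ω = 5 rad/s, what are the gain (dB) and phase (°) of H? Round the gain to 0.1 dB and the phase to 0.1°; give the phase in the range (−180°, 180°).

21.9 dB, -90.0°

At s = jω = j5:
quadratic: (j5)² + 4·j5 + 25 = 0 + j20 → |·| ≈ 20, ∠ ≈ 90.00°
|H| = 250 / 20 ≈ 12.5
Gain = 20 log₁₀(12.5) ≈ 21.94 dB
∠H = 0.00° − 90.00° = -90.00°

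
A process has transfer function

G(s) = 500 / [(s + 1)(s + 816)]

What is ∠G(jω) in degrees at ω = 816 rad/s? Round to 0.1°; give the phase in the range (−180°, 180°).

At s = jω = j816:
pole (s+1): 1 + j816 → |·| = √(1²+816²) = √665857 ≈ 816, ∠ = arctan(816/1) ≈ 89.93°
pole (s+816): 816 + j816 → |·| = √(816²+816²) = √1331712 ≈ 1154, ∠ = arctan(816/816) ≈ 45.00°
∠G = 0.00° − 134.93° = -134.93°

-134.9°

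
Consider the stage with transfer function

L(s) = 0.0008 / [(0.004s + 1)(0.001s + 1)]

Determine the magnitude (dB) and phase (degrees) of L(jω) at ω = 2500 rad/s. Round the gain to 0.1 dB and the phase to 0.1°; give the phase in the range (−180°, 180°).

At ω = 2500 rad/s:
pole (1 + j2500·0.004) = 1 + j10 → |·| ≈ 10.05, ∠ ≈ 84.29°
pole (1 + j2500·0.001) = 1 + j2.5 → |·| ≈ 2.6926, ∠ ≈ 68.20°
|L| = 0.0008 · 1 / (10.05 · 2.6926) ≈ 2.9563e-05
Gain = 20 log₁₀(2.9563e-05) ≈ -90.59 dB
∠L = (0°) − (84.29° + 68.20°) = -152.49°

-90.6 dB, -152.5°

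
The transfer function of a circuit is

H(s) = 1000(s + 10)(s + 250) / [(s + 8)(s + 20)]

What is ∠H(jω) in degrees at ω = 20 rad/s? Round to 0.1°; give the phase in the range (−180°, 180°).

-45.2°

At s = jω = j20:
zero (s+10): 10 + j20 → |·| = √(10²+20²) = √500 ≈ 22.361, ∠ = arctan(20/10) ≈ 63.43°
zero (s+250): 250 + j20 → |·| = √(250²+20²) = √62900 ≈ 250.8, ∠ = arctan(20/250) ≈ 4.57°
pole (s+8): 8 + j20 → |·| = √(8²+20²) = √464 ≈ 21.541, ∠ = arctan(20/8) ≈ 68.20°
pole (s+20): 20 + j20 → |·| = √(20²+20²) = √800 ≈ 28.284, ∠ = arctan(20/20) ≈ 45.00°
∠H = 68.00° − 113.20° = -45.20°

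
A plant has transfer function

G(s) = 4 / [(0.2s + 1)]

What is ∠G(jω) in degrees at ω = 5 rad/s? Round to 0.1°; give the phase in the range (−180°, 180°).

-45.0°

At ω = 5 rad/s:
pole (1 + j5·0.2) = 1 + j1 → |·| ≈ 1.4142, ∠ ≈ 45.00°
∠G = (0°) − (45.00°) = -45.00°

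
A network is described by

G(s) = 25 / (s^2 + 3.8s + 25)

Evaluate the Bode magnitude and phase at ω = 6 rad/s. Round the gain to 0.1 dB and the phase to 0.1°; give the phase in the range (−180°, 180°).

-0.1 dB, -115.8°

At s = jω = j6:
quadratic: (j6)² + 3.8·j6 + 25 = -11 + j22.8 → |·| ≈ 25.315, ∠ ≈ 115.76°
|G| = 25 / 25.315 ≈ 0.98756
Gain = 20 log₁₀(0.98756) ≈ -0.11 dB
∠G = 0.00° − 115.76° = -115.76°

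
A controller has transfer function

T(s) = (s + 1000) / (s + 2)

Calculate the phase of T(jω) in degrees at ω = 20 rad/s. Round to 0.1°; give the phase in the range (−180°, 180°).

Substitute s = j20:
Numerator: (j20) + 1000 = 1000 + j20
Denominator: (j20) + 2 = 2 + j20
|N| = √(1000² + 20²) ≈ 1000.2, ∠N ≈ 1.15°
|D| = √(2² + 20²) ≈ 20.1, ∠D ≈ 84.29°
∠T = 1.15° − 84.29° = -83.14°

-83.1°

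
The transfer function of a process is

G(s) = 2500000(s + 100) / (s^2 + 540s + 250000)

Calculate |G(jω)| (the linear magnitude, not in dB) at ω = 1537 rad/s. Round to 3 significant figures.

1.70e+03

At s = jω = j1537:
zero (s+100): 100 + j1537 → |·| = √(100²+1537²) = √2372369 ≈ 1540.2, ∠ = arctan(1537/100) ≈ 86.28°
quadratic: (j1537)² + 540·j1537 + 250000 = -2112369 + j829980 → |·| ≈ 2.2696e+06, ∠ ≈ 158.55°
|G| = 2500000 · 1540.2 / 2.2696e+06 ≈ 1696.6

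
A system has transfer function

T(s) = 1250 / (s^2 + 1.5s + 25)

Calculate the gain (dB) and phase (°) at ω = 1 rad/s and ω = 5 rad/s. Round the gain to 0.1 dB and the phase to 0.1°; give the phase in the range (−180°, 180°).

ω = 1: 34.3 dB, -3.6°; ω = 5: 44.4 dB, -90.0°

At s = jω = j1:
quadratic: (j1)² + 1.5·j1 + 25 = 24 + j1.5 → |·| ≈ 24.047, ∠ ≈ 3.58°
|T| = 1250 / 24.047 ≈ 51.982
Gain = 20 log₁₀(51.982) ≈ 34.32 dB
∠T = 0.00° − 3.58° = -3.58°

At s = jω = j5:
quadratic: (j5)² + 1.5·j5 + 25 = 0 + j7.5 → |·| ≈ 7.5, ∠ ≈ 90.00°
|T| = 1250 / 7.5 ≈ 166.67
Gain = 20 log₁₀(166.67) ≈ 44.44 dB
∠T = 0.00° − 90.00° = -90.00°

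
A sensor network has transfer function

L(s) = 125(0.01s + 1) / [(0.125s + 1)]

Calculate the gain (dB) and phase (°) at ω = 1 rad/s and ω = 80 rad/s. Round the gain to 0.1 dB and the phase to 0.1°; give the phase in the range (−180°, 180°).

ω = 1: 41.9 dB, -6.6°; ω = 80: 24.0 dB, -45.6°

At ω = 1 rad/s:
zero (1 + j1·0.01) = 1 + j0.01 → |·| ≈ 1, ∠ ≈ 0.57°
pole (1 + j1·0.125) = 1 + j0.125 → |·| ≈ 1.0078, ∠ ≈ 7.13°
|L| = 125 · 1 / (1.0078) ≈ 124.03
Gain = 20 log₁₀(124.03) ≈ 41.87 dB
∠L = (0.57°) − (7.13°) = -6.56°

At ω = 80 rad/s:
zero (1 + j80·0.01) = 1 + j0.8 → |·| ≈ 1.2806, ∠ ≈ 38.66°
pole (1 + j80·0.125) = 1 + j10 → |·| ≈ 10.05, ∠ ≈ 84.29°
|L| = 125 · 1.2806 / (10.05) ≈ 15.928
Gain = 20 log₁₀(15.928) ≈ 24.04 dB
∠L = (38.66°) − (84.29°) = -45.63°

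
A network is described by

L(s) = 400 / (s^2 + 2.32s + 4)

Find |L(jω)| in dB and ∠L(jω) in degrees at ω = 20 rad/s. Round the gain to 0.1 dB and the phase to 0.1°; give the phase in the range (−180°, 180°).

At s = jω = j20:
quadratic: (j20)² + 2.32·j20 + 4 = -396 + j46.4 → |·| ≈ 398.71, ∠ ≈ 173.32°
|L| = 400 / 398.71 ≈ 1.0032
Gain = 20 log₁₀(1.0032) ≈ 0.03 dB
∠L = 0.00° − 173.32° = -173.32°

0.0 dB, -173.3°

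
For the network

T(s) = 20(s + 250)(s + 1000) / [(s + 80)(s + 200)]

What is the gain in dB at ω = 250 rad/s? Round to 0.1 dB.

38.8 dB

At s = jω = j250:
zero (s+250): 250 + j250 → |·| = √(250²+250²) = √125000 ≈ 353.55, ∠ = arctan(250/250) ≈ 45.00°
zero (s+1000): 1000 + j250 → |·| = √(1000²+250²) = √1062500 ≈ 1030.8, ∠ = arctan(250/1000) ≈ 14.04°
pole (s+80): 80 + j250 → |·| = √(80²+250²) = √68900 ≈ 262.49, ∠ = arctan(250/80) ≈ 72.26°
pole (s+200): 200 + j250 → |·| = √(200²+250²) = √102500 ≈ 320.16, ∠ = arctan(250/200) ≈ 51.34°
|T| = 20 · 3.6444e+05 / 84039 ≈ 86.731
Gain = 20 log₁₀(86.731) ≈ 38.76 dB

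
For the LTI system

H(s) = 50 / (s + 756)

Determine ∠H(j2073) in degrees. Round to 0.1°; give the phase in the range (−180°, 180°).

-70.0°

Substitute s = j2073:
Numerator: 50 = 50 + j0
Denominator: (j2073) + 756 = 756 + j2073
|N| = √(50² + 0²) ≈ 50, ∠N ≈ 0.00°
|D| = √(756² + 2073²) ≈ 2206.6, ∠D ≈ 69.96°
∠H = 0.00° − 69.96° = -69.96°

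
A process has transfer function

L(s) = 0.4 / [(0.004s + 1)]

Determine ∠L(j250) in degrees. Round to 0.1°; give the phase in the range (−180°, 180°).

At ω = 250 rad/s:
pole (1 + j250·0.004) = 1 + j1 → |·| ≈ 1.4142, ∠ ≈ 45.00°
∠L = (0°) − (45.00°) = -45.00°

-45.0°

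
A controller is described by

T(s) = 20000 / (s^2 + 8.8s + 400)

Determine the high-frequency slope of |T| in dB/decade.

Each pole contributes −20 dB/decade at high frequency; each zero contributes +20 dB/decade.
Net: 0 zero(s) − 2 pole(s) → -40 dB/decade.

-40 dB/decade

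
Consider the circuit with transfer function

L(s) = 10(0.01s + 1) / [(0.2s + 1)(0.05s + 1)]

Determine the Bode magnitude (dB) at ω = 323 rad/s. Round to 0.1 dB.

-29.8 dB

At ω = 323 rad/s:
zero (1 + j323·0.01) = 1 + j3.23 → |·| ≈ 3.3813, ∠ ≈ 72.80°
pole (1 + j323·0.2) = 1 + j64.6 → |·| ≈ 64.608, ∠ ≈ 89.11°
pole (1 + j323·0.05) = 1 + j16.15 → |·| ≈ 16.181, ∠ ≈ 86.46°
|L| = 10 · 3.3813 / (64.608 · 16.181) ≈ 0.032344
Gain = 20 log₁₀(0.032344) ≈ -29.80 dB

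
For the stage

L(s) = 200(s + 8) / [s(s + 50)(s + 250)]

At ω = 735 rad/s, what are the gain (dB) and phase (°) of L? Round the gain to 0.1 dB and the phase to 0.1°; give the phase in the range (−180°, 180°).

-69.1 dB, -157.9°

At s = jω = j735:
zero (s+8): 8 + j735 → |·| = √(8²+735²) = √540289 ≈ 735.04, ∠ = arctan(735/8) ≈ 89.38°
pole (s+50): 50 + j735 → |·| = √(50²+735²) = √542725 ≈ 736.7, ∠ = arctan(735/50) ≈ 86.11°
pole (s+250): 250 + j735 → |·| = √(250²+735²) = √602725 ≈ 776.35, ∠ = arctan(735/250) ≈ 71.21°
pole at origin: |s| = 735, ∠ = 90.00° (in denominator)
|L| = 200 · 735.04 / 4.2037e+08 ≈ 0.00034971
Gain = 20 log₁₀(0.00034971) ≈ -69.13 dB
∠L = 89.38° − 247.32° = -157.94°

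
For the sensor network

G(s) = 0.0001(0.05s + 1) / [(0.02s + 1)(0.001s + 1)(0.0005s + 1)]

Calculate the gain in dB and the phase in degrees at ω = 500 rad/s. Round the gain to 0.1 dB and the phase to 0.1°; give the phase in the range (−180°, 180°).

At ω = 500 rad/s:
zero (1 + j500·0.05) = 1 + j25 → |·| ≈ 25.02, ∠ ≈ 87.71°
pole (1 + j500·0.02) = 1 + j10 → |·| ≈ 10.05, ∠ ≈ 84.29°
pole (1 + j500·0.001) = 1 + j0.5 → |·| ≈ 1.118, ∠ ≈ 26.57°
pole (1 + j500·0.0005) = 1 + j0.25 → |·| ≈ 1.0308, ∠ ≈ 14.04°
|G| = 0.0001 · 25.02 / (10.05 · 1.118 · 1.0308) ≈ 0.00021603
Gain = 20 log₁₀(0.00021603) ≈ -73.31 dB
∠G = (87.71°) − (84.29° + 26.57° + 14.04°) = -37.19°

-73.3 dB, -37.2°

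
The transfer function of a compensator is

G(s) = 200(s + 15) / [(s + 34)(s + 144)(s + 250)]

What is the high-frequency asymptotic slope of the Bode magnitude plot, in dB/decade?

Each pole contributes −20 dB/decade at high frequency; each zero contributes +20 dB/decade.
Net: 1 zero(s) − 3 pole(s) → -40 dB/decade.

-40 dB/decade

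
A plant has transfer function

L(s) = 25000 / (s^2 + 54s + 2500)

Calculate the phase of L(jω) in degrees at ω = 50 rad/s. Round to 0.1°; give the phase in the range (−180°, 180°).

-90.0°

At s = jω = j50:
quadratic: (j50)² + 54·j50 + 2500 = 0 + j2700 → |·| ≈ 2700, ∠ ≈ 90.00°
∠L = 0.00° − 90.00° = -90.00°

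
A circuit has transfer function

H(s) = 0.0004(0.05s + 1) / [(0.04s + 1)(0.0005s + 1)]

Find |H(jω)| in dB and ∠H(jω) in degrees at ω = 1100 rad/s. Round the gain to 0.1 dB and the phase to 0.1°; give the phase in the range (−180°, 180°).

-67.2 dB, -28.6°

At ω = 1100 rad/s:
zero (1 + j1100·0.05) = 1 + j55 → |·| ≈ 55.009, ∠ ≈ 88.96°
pole (1 + j1100·0.04) = 1 + j44 → |·| ≈ 44.011, ∠ ≈ 88.70°
pole (1 + j1100·0.0005) = 1 + j0.55 → |·| ≈ 1.1413, ∠ ≈ 28.81°
|H| = 0.0004 · 55.009 / (44.011 · 1.1413) ≈ 0.00043806
Gain = 20 log₁₀(0.00043806) ≈ -67.17 dB
∠H = (88.96°) − (88.70° + 28.81°) = -28.55°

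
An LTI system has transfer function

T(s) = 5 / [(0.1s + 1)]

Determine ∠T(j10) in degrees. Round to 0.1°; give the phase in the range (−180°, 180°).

-45.0°

At ω = 10 rad/s:
pole (1 + j10·0.1) = 1 + j1 → |·| ≈ 1.4142, ∠ ≈ 45.00°
∠T = (0°) − (45.00°) = -45.00°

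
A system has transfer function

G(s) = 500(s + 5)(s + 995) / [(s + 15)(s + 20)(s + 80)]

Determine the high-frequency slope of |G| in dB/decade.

Each pole contributes −20 dB/decade at high frequency; each zero contributes +20 dB/decade.
Net: 2 zero(s) − 3 pole(s) → -20 dB/decade.

-20 dB/decade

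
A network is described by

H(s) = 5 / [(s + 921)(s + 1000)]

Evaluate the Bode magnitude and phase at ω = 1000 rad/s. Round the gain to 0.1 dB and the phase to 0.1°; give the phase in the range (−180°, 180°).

At s = jω = j1000:
pole (s+921): 921 + j1000 → |·| = √(921²+1000²) = √1848241 ≈ 1359.5, ∠ = arctan(1000/921) ≈ 47.35°
pole (s+1000): 1000 + j1000 → |·| = √(1000²+1000²) = √2000000 ≈ 1414.2, ∠ = arctan(1000/1000) ≈ 45.00°
|H| = 5 / 1.9226e+06 ≈ 2.6006e-06
Gain = 20 log₁₀(2.6006e-06) ≈ -111.70 dB
∠H = 0.00° − 92.35° = -92.35°

-111.7 dB, -92.4°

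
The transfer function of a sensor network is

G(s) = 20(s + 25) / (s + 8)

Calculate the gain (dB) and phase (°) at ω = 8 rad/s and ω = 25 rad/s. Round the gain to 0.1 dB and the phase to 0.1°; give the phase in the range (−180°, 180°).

ω = 8: 33.3 dB, -27.3°; ω = 25: 28.6 dB, -27.3°

At s = jω = j8:
zero (s+25): 25 + j8 → |·| = √(25²+8²) = √689 ≈ 26.249, ∠ = arctan(8/25) ≈ 17.74°
pole (s+8): 8 + j8 → |·| = √(8²+8²) = √128 ≈ 11.314, ∠ = arctan(8/8) ≈ 45.00°
|G| = 20 · 26.249 / 11.314 ≈ 46.401
Gain = 20 log₁₀(46.401) ≈ 33.33 dB
∠G = 17.74° − 45.00° = -27.26°

At s = jω = j25:
zero (s+25): 25 + j25 → |·| = √(25²+25²) = √1250 ≈ 35.355, ∠ = arctan(25/25) ≈ 45.00°
pole (s+8): 8 + j25 → |·| = √(8²+25²) = √689 ≈ 26.249, ∠ = arctan(25/8) ≈ 72.26°
|G| = 20 · 35.355 / 26.249 ≈ 26.938
Gain = 20 log₁₀(26.938) ≈ 28.61 dB
∠G = 45.00° − 72.26° = -27.26°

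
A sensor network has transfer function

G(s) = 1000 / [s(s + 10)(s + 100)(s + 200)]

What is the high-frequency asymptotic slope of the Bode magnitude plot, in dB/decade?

-80 dB/decade

Each pole contributes −20 dB/decade at high frequency; each zero contributes +20 dB/decade.
Net: 0 zero(s) − 4 pole(s) → -80 dB/decade.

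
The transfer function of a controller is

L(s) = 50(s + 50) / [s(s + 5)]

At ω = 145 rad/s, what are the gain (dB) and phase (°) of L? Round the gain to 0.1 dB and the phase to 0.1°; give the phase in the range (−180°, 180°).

-8.8 dB, -107.1°

At s = jω = j145:
zero (s+50): 50 + j145 → |·| = √(50²+145²) = √23525 ≈ 153.38, ∠ = arctan(145/50) ≈ 70.97°
pole (s+5): 5 + j145 → |·| = √(5²+145²) = √21050 ≈ 145.09, ∠ = arctan(145/5) ≈ 88.03°
pole at origin: |s| = 145, ∠ = 90.00° (in denominator)
|L| = 50 · 153.38 / 21038 ≈ 0.36453
Gain = 20 log₁₀(0.36453) ≈ -8.77 dB
∠L = 70.97° − 178.03° = -107.06°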